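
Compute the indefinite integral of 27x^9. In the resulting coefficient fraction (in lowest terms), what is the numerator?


Apply the power rule for integration:
integral of ax^n dx = a/(n+1) * x^(n+1) + C
integral of 27x^9 dx
= 27/10 * x^10 + C
The coefficient in lowest terms is 27/10, and its numerator is 27

27


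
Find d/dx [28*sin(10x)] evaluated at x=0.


Apply the chain rule to differentiate 28*sin(10x):
d/dx [28*sin(10x)]
= 28 * cos(10x) * d/dx(10x)
= 28 * 10 * cos(10x)
= 280 * cos(10x)
Evaluate at x = 0:
= 280 * cos(0)
= 280 * 1
= 280

280


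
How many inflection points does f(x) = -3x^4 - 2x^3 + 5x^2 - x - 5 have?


Inflection points occur where f''(x) = 0 and concavity changes.
f(x) = -3x^4 - 2x^3 + 5x^2 - x - 5
f'(x) = -12x^3 - 6x^2 + 10x - 1
f''(x) = -36x^2 - 12x + 10
This is a quadratic in x. Use the discriminant to count real roots.
Discriminant = (-12)^2 - 4 * (-36) * 10
= 144 - (-1440)
= 1584
Since discriminant > 0, f''(x) = 0 has 2 distinct real solutions.
A quadratic with two distinct real roots changes sign at each root, so concavity changes at both.
Number of inflection points: 2

2


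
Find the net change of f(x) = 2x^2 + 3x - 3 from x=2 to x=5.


Net change = f(b) - f(a)
f(x) = 2x^2 + 3x - 3
Compute f(5):
f(5) = 2 * 5^2 + 3 * 5 - 3
= 50 + 15 - 3
= 62
Compute f(2):
f(2) = 2 * 2^2 + 3 * 2 - 3
= 8 + 6 - 3
= 11
Net change = 62 - 11 = 51

51


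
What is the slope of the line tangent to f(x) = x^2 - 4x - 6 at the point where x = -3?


The slope of the tangent line equals f'(x) at the point.
f(x) = x^2 - 4x - 6
f'(x) = 2x - 4
At x = -3:
f'(-3) = 2 * (-3) - 4
= -6 - 4
= -10

-10


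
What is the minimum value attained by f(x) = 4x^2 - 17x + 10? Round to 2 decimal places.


For a quadratic f(x) = ax^2 + bx + c with a > 0, the minimum is at the vertex.
Vertex x-coordinate: x = -b/(2a)
x = -(-17) / (2 * 4)
x = 17/8
Substitute back to find the minimum value:
f(17/8) = 4 * (17/8)^2 - 17 * (17/8) + 10
= 289/16 - 289/8 + 10
= -129/16 ≈ -8.06

-8.06


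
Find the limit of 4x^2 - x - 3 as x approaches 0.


Since polynomials are continuous, we use direct substitution.
lim(x->0) of 4x^2 - x - 3
= 4 * 0^2 - 1 * 0 - 3
= 0 + 0 - 3
= -3

-3


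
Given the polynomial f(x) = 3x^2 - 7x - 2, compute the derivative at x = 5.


Differentiate term by term using power and sum rules:
f(x) = 3x^2 - 7x - 2
f'(x) = 6x - 7
Substitute x = 5:
f'(5) = 6 * 5 - 7
= 30 - 7
= 23

23


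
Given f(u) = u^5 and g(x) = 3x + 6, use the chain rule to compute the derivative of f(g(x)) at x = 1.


Using the chain rule: (f(g(x)))' = f'(g(x)) * g'(x)
First, find g(1):
g(1) = 3 * 1 + 6 = 9
Next, f'(u) = 5u^4
And g'(x) = 3
So f'(g(1)) * g'(1)
= 5 * 9^4 * 3
= 5 * 6561 * 3
= 98415

98415


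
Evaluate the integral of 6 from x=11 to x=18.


The integral of a constant k over [a, b] equals k * (b - a).
integral from 11 to 18 of 6 dx
= 6 * (18 - 11)
= 6 * 7
= 42

42


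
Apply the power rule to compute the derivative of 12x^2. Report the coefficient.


We apply the power rule: d/dx [ax^n] = a*n * x^(n-1)
d/dx [12x^2]
= 12 * 2 * x^(2-1)
= 24x
The coefficient is 24

24


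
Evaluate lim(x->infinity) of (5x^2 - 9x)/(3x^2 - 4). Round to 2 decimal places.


For limits at infinity with equal-degree polynomials,
we compare leading coefficients.
Numerator leading term: 5x^2
Denominator leading term: 3x^2
Divide both by x^2:
lim = (5 - 9/x) / (3 - 4/x^2)
As x -> infinity, the 1/x and 1/x^2 terms vanish:
= 5/3 ≈ 1.67

1.67


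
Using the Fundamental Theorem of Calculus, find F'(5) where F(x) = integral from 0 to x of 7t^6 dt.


By the Fundamental Theorem of Calculus (Part 1):
If F(x) = integral from 0 to x of f(t) dt, then F'(x) = f(x)
Here f(t) = 7t^6
So F'(x) = 7x^6
Evaluate at x = 5:
F'(5) = 7 * 5^6
= 7 * 15625
= 109375

109375


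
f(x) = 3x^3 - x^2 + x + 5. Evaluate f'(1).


Differentiate f(x) = 3x^3 - x^2 + x + 5 term by term:
f'(x) = 9x^2 - 2x + 1
Substitute x = 1:
f'(1) = 9 * 1^2 - 2 * 1 + 1
= 9 - 2 + 1
= 8

8


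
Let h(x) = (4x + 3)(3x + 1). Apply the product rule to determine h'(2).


Let u(x) = 4x + 3 and v(x) = 3x + 1
u'(x) = 4
v'(x) = 3
Product rule: h'(x) = u'(x)*v(x) + u(x)*v'(x)
= 4 * (3x + 1) + (4x + 3) * 3
At x = 2:
u(2) = 4 * 2 + 3 = 11
v(2) = 3 * 2 + 1 = 7
h'(2) = 4 * 7 + 11 * 3
= 28 + 33
= 61

61


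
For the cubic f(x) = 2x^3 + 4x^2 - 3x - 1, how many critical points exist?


Find where f'(x) = 0:
f(x) = 2x^3 + 4x^2 - 3x - 1
f'(x) = 6x^2 + 8x - 3
This is a quadratic in x. Use the discriminant to count real roots.
Discriminant = (8)^2 - 4 * 6 * (-3)
= 64 - (-72)
= 136
Since discriminant > 0, f'(x) = 0 has 2 real solutions.
Number of critical points: 2

2


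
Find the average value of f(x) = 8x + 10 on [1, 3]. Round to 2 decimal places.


Average value = 1/(b-a) * integral from a to b of f(x) dx
First compute the integral of 8x + 10:
F(x) = 4x^2 + 10x
F(3) = 4 * 9 + 10 * 3 = 66
F(1) = 4 * 1 + 10 * 1 = 14
Integral = 66 - 14 = 52
Average = 52 / (3 - 1) = 52 / 2
= 26 = 26.00

26.00


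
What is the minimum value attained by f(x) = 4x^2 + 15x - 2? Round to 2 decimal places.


For a quadratic f(x) = ax^2 + bx + c with a > 0, the minimum is at the vertex.
Vertex x-coordinate: x = -b/(2a)
x = -(15) / (2 * 4)
x = -15/8
Substitute back to find the minimum value:
f(-15/8) = 4 * (-15/8)^2 + 15 * (-15/8) - 2
= 225/16 - 225/8 - 2
= -257/16 ≈ -16.06

-16.06


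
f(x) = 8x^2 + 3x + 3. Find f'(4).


Differentiate term by term using power and sum rules:
f(x) = 8x^2 + 3x + 3
f'(x) = 16x + 3
Substitute x = 4:
f'(4) = 16 * 4 + 3
= 64 + 3
= 67

67


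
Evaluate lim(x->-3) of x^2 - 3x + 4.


Since polynomials are continuous, we use direct substitution.
lim(x->-3) of x^2 - 3x + 4
= 1 * (-3)^2 - 3 * (-3) + 4
= 9 + 9 + 4
= 22

22


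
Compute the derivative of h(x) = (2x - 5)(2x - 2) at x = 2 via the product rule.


Let u(x) = 2x - 5 and v(x) = 2x - 2
u'(x) = 2
v'(x) = 2
Product rule: h'(x) = u'(x)*v(x) + u(x)*v'(x)
= 2 * (2x - 2) + (2x - 5) * 2
At x = 2:
u(2) = 2 * 2 - 5 = -1
v(2) = 2 * 2 - 2 = 2
h'(2) = 2 * 2 + (-1) * 2
= 4 - 2
= 2

2


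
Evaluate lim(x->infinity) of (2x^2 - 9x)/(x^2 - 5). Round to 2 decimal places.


For limits at infinity with equal-degree polynomials,
we compare leading coefficients.
Numerator leading term: 2x^2
Denominator leading term: x^2
Divide both by x^2:
lim = (2 - 9/x) / (1 - 5/x^2)
As x -> infinity, the 1/x and 1/x^2 terms vanish:
= 2/1 = 2 = 2.00

2.00


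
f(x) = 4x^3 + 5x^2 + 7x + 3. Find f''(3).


First derivative:
f'(x) = 12x^2 + 10x + 7
Second derivative:
f''(x) = 24x + 10
Substitute x = 3:
f''(3) = 24 * 3 + 10
= 72 + 10
= 82

82


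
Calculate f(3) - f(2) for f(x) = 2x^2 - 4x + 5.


Net change = f(b) - f(a)
f(x) = 2x^2 - 4x + 5
Compute f(3):
f(3) = 2 * 3^2 - 4 * 3 + 5
= 18 - 12 + 5
= 11
Compute f(2):
f(2) = 2 * 2^2 - 4 * 2 + 5
= 8 - 8 + 5
= 5
Net change = 11 - 5 = 6

6


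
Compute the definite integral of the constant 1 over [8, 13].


The integral of a constant k over [a, b] equals k * (b - a).
integral from 8 to 13 of 1 dx
= 1 * (13 - 8)
= 1 * 5
= 5

5


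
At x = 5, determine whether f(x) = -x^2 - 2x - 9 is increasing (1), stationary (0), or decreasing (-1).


Compute f'(x) to determine behavior:
f'(x) = -2x - 2
f'(5) = -2 * 5 - 2
= -10 - 2
= -12
Since f'(5) < 0, the function is decreasing (-1)

-1


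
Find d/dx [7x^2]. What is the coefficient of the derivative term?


We apply the power rule: d/dx [ax^n] = a*n * x^(n-1)
d/dx [7x^2]
= 7 * 2 * x^(2-1)
= 14x
The coefficient is 14

14


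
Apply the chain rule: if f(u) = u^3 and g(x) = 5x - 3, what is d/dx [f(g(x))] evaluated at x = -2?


Using the chain rule: (f(g(x)))' = f'(g(x)) * g'(x)
First, find g(-2):
g(-2) = 5 * (-2) - 3 = -13
Next, f'(u) = 3u^2
And g'(x) = 5
So f'(g(-2)) * g'(-2)
= 3 * (-13)^2 * 5
= 3 * 169 * 5
= 2535

2535


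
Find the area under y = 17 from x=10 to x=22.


The area under a constant function y = 17 is a rectangle.
Width = 22 - 10 = 12
Height = 17
Area = width * height
= 12 * 17
= 204

204


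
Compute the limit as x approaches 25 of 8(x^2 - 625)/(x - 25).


Direct substitution gives 0/0, so we factor the numerator.
Factor: 8(x^2 - 625) = 8 * (x - 25)(x + 25)
Cancel the common factor (x - 25):
8(x^2 - 625)/(x - 25) = 8 * (x + 25)
Now substitute x = 25:
= 8 * (25 + 25) = 400

400


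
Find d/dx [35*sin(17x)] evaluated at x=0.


Apply the chain rule to differentiate 35*sin(17x):
d/dx [35*sin(17x)]
= 35 * cos(17x) * d/dx(17x)
= 35 * 17 * cos(17x)
= 595 * cos(17x)
Evaluate at x = 0:
= 595 * cos(0)
= 595 * 1
= 595

595


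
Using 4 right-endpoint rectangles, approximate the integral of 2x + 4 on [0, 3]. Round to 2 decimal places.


Right Riemann sum uses right endpoints of each subinterval.
Interval: [0, 3], n = 4
dx = (3 - 0) / 4 = 3/4
Right endpoints: [3/4, 3/2, 9/4, 3]
f values: [11/2, 7, 17/2, 10]
Sum = dx * (sum of f values)
= 3/4 * 31
= 93/4 = 23.25

23.25


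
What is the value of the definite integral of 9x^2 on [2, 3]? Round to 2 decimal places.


Find the antiderivative of 9x^2:
F(x) = 9/3 * x^3
Apply the Fundamental Theorem of Calculus:
F(3) - F(2)
= 9/3 * 3^3 - 9/3 * 2^3
= 9/3 * (27 - 8)
= 9/3 * 19
= 57 = 57.00

57.00


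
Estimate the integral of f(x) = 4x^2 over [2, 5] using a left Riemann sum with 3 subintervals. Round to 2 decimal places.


Left Riemann sum uses left endpoints of each subinterval.
Interval: [2, 5], n = 3
dx = (5 - 2) / 3 = 1
Left endpoints: [2, 3, 4]
f values: [16, 36, 64]
Sum = dx * (sum of f values)
= 1 * 116
= 116 = 116.00

116.00


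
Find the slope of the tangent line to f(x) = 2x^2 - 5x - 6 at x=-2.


The slope of the tangent line equals f'(x) at the point.
f(x) = 2x^2 - 5x - 6
f'(x) = 4x - 5
At x = -2:
f'(-2) = 4 * (-2) - 5
= -8 - 5
= -13

-13


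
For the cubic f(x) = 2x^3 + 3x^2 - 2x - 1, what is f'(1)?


Differentiate f(x) = 2x^3 + 3x^2 - 2x - 1 term by term:
f'(x) = 6x^2 + 6x - 2
Substitute x = 1:
f'(1) = 6 * 1^2 + 6 * 1 - 2
= 6 + 6 - 2
= 10

10


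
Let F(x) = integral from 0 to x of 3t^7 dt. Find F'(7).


By the Fundamental Theorem of Calculus (Part 1):
If F(x) = integral from 0 to x of f(t) dt, then F'(x) = f(x)
Here f(t) = 3t^7
So F'(x) = 3x^7
Evaluate at x = 7:
F'(7) = 3 * 7^7
= 3 * 823543
= 2470629

2470629


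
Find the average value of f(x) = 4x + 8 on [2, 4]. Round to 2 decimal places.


Average value = 1/(b-a) * integral from a to b of f(x) dx
First compute the integral of 4x + 8:
F(x) = 2x^2 + 8x
F(4) = 2 * 16 + 8 * 4 = 64
F(2) = 2 * 4 + 8 * 2 = 24
Integral = 64 - 24 = 40
Average = 40 / (4 - 2) = 40 / 2
= 20 = 20.00

20.00


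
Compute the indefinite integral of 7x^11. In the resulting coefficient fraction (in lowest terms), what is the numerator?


Apply the power rule for integration:
integral of ax^n dx = a/(n+1) * x^(n+1) + C
integral of 7x^11 dx
= 7/12 * x^12 + C
The coefficient in lowest terms is 7/12, and its numerator is 7

7


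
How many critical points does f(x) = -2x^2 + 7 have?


Find where f'(x) = 0:
f'(x) = -4x
Set f'(x) = 0:
-4x = 0
x = 0 / (-4) = 0
This is a linear equation in x, so there is exactly one solution.
Number of critical points: 1

1


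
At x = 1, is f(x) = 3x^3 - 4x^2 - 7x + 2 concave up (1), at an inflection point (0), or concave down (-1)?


Concavity is determined by the sign of f''(x).
f(x) = 3x^3 - 4x^2 - 7x + 2
f'(x) = 9x^2 - 8x - 7
f''(x) = 18x - 8
f''(1) = 18 * 1 - 8
= 18 - 8
= 10
Since f''(1) > 0, the function is concave up (1)

1


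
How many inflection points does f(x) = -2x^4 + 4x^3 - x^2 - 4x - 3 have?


Inflection points occur where f''(x) = 0 and concavity changes.
f(x) = -2x^4 + 4x^3 - x^2 - 4x - 3
f'(x) = -8x^3 + 12x^2 - 2x - 4
f''(x) = -24x^2 + 24x - 2
This is a quadratic in x. Use the discriminant to count real roots.
Discriminant = (24)^2 - 4 * (-24) * (-2)
= 576 - 192
= 384
Since discriminant > 0, f''(x) = 0 has 2 distinct real solutions.
A quadratic with two distinct real roots changes sign at each root, so concavity changes at both.
Number of inflection points: 2

2


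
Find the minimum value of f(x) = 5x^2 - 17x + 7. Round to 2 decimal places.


For a quadratic f(x) = ax^2 + bx + c with a > 0, the minimum is at the vertex.
Vertex x-coordinate: x = -b/(2a)
x = -(-17) / (2 * 5)
x = 17/10
Substitute back to find the minimum value:
f(17/10) = 5 * (17/10)^2 - 17 * (17/10) + 7
= 289/20 - 289/10 + 7
= -149/20 = -7.45

-7.45


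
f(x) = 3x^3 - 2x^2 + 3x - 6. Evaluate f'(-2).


Differentiate f(x) = 3x^3 - 2x^2 + 3x - 6 term by term:
f'(x) = 9x^2 - 4x + 3
Substitute x = -2:
f'(-2) = 9 * (-2)^2 - 4 * (-2) + 3
= 36 + 8 + 3
= 47

47


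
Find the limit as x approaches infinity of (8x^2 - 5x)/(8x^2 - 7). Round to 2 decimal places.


For limits at infinity with equal-degree polynomials,
we compare leading coefficients.
Numerator leading term: 8x^2
Denominator leading term: 8x^2
Divide both by x^2:
lim = (8 - 5/x) / (8 - 7/x^2)
As x -> infinity, the 1/x and 1/x^2 terms vanish:
= 8/8 = 1 = 1.00

1.00


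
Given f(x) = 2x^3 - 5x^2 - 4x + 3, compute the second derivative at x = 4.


First derivative:
f'(x) = 6x^2 - 10x - 4
Second derivative:
f''(x) = 12x - 10
Substitute x = 4:
f''(4) = 12 * 4 - 10
= 48 - 10
= 38

38


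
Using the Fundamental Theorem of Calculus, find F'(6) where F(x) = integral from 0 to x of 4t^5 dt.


By the Fundamental Theorem of Calculus (Part 1):
If F(x) = integral from 0 to x of f(t) dt, then F'(x) = f(x)
Here f(t) = 4t^5
So F'(x) = 4x^5
Evaluate at x = 6:
F'(6) = 4 * 6^5
= 4 * 7776
= 31104

31104


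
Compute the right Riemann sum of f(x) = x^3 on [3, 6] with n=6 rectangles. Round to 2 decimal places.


Right Riemann sum uses right endpoints of each subinterval.
Interval: [3, 6], n = 6
dx = (6 - 3) / 6 = 1/2
Right endpoints: [7/2, 4, 9/2, 5, 11/2, 6]
f values: [343/8, 64, 729/8, 125, 1331/8, 216]
Sum = dx * (sum of f values)
= 1/2 * 5643/8
= 5643/16 ≈ 352.69

352.69


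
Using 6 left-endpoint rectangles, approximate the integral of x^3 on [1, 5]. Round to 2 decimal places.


Left Riemann sum uses left endpoints of each subinterval.
Interval: [1, 5], n = 6
dx = (5 - 1) / 6 = 2/3
Left endpoints: [1, 5/3, 7/3, 3, 11/3, 13/3]
f values: [1, 125/27, 343/27, 27, 1331/27, 2197/27]
Sum = dx * (sum of f values)
= 2/3 * 176
= 352/3 ≈ 117.33

117.33


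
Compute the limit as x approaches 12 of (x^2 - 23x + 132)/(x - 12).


Direct substitution gives 0/0, so we factor the numerator.
Factor: (x^2 - 23x + 132) = (x - 12)(x - 11)
Cancel the common factor (x - 12):
(x^2 - 23x + 132)/(x - 12) = (x - 11)
Now substitute x = 12:
= (12) - (11) = 1

1


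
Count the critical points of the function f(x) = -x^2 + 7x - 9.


Find where f'(x) = 0:
f'(x) = -2x + 7
Set f'(x) = 0:
-2x + 7 = 0
x = -7 / (-2) = 7/2
This is a linear equation in x, so there is exactly one solution.
Number of critical points: 1

1


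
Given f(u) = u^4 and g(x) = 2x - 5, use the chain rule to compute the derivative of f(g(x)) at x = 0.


Using the chain rule: (f(g(x)))' = f'(g(x)) * g'(x)
First, find g(0):
g(0) = 2 * 0 - 5 = -5
Next, f'(u) = 4u^3
And g'(x) = 2
So f'(g(0)) * g'(0)
= 4 * (-5)^3 * 2
= 4 * (-125) * 2
= -1000

-1000


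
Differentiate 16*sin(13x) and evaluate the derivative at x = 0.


Apply the chain rule to differentiate 16*sin(13x):
d/dx [16*sin(13x)]
= 16 * cos(13x) * d/dx(13x)
= 16 * 13 * cos(13x)
= 208 * cos(13x)
Evaluate at x = 0:
= 208 * cos(0)
= 208 * 1
= 208

208


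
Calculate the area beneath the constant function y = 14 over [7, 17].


The area under a constant function y = 14 is a rectangle.
Width = 17 - 7 = 10
Height = 14
Area = width * height
= 10 * 14
= 140

140


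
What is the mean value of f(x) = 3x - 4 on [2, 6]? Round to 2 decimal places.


Average value = 1/(b-a) * integral from a to b of f(x) dx
First compute the integral of 3x - 4:
F(x) = (3/2)x^2 - 4x
F(6) = 3/2 * 36 - 4 * 6 = 30
F(2) = 3/2 * 4 - 4 * 2 = -2
Integral = 30 - (-2) = 32
Average = 32 / (6 - 2) = 32 / 4
= 8 = 8.00

8.00


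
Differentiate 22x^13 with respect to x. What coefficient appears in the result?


We apply the power rule: d/dx [ax^n] = a*n * x^(n-1)
d/dx [22x^13]
= 22 * 13 * x^(13-1)
= 286x^12
The coefficient is 286

286


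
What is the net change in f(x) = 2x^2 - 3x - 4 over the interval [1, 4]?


Net change = f(b) - f(a)
f(x) = 2x^2 - 3x - 4
Compute f(4):
f(4) = 2 * 4^2 - 3 * 4 - 4
= 32 - 12 - 4
= 16
Compute f(1):
f(1) = 2 * 1^2 - 3 * 1 - 4
= 2 - 3 - 4
= -5
Net change = 16 - (-5) = 21

21


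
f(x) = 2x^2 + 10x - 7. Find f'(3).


Differentiate term by term using power and sum rules:
f(x) = 2x^2 + 10x - 7
f'(x) = 4x + 10
Substitute x = 3:
f'(3) = 4 * 3 + 10
= 12 + 10
= 22

22


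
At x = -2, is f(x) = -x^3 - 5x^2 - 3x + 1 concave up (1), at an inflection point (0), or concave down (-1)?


Concavity is determined by the sign of f''(x).
f(x) = -x^3 - 5x^2 - 3x + 1
f'(x) = -3x^2 - 10x - 3
f''(x) = -6x - 10
f''(-2) = -6 * (-2) - 10
= 12 - 10
= 2
Since f''(-2) > 0, the function is concave up (1)

1


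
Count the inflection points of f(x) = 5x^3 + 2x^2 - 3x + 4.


Inflection points occur where f''(x) = 0 and concavity changes.
f(x) = 5x^3 + 2x^2 - 3x + 4
f'(x) = 15x^2 + 4x - 3
f''(x) = 30x + 4
Set f''(x) = 0:
30x + 4 = 0
x = -4 / 30 = -2/15
Since f''(x) is linear (degree 1), it changes sign at this point.
Therefore there is exactly 1 inflection point.

1


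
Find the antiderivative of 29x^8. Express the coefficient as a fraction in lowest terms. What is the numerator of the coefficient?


Apply the power rule for integration:
integral of ax^n dx = a/(n+1) * x^(n+1) + C
integral of 29x^8 dx
= 29/9 * x^9 + C
The coefficient in lowest terms is 29/9, and its numerator is 29

29


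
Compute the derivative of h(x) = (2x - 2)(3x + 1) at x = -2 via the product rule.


Let u(x) = 2x - 2 and v(x) = 3x + 1
u'(x) = 2
v'(x) = 3
Product rule: h'(x) = u'(x)*v(x) + u(x)*v'(x)
= 2 * (3x + 1) + (2x - 2) * 3
At x = -2:
u(-2) = 2 * (-2) - 2 = -6
v(-2) = 3 * (-2) + 1 = -5
h'(-2) = 2 * (-5) + (-6) * 3
= -10 - 18
= -28

-28


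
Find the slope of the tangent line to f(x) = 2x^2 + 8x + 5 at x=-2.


The slope of the tangent line equals f'(x) at the point.
f(x) = 2x^2 + 8x + 5
f'(x) = 4x + 8
At x = -2:
f'(-2) = 4 * (-2) + 8
= -8 + 8
= 0

0


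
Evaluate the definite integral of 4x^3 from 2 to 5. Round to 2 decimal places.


Find the antiderivative of 4x^3:
F(x) = 4/4 * x^4
Apply the Fundamental Theorem of Calculus:
F(5) - F(2)
= 4/4 * 5^4 - 4/4 * 2^4
= 4/4 * (625 - 16)
= 4/4 * 609
= 609 = 609.00

609.00


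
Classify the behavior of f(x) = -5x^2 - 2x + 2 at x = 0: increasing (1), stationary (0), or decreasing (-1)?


Compute f'(x) to determine behavior:
f'(x) = -10x - 2
f'(0) = -10 * 0 - 2
= 0 - 2
= -2
Since f'(0) < 0, the function is decreasing (-1)

-1


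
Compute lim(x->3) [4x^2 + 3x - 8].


Since polynomials are continuous, we use direct substitution.
lim(x->3) of 4x^2 + 3x - 8
= 4 * 3^2 + 3 * 3 - 8
= 36 + 9 - 8
= 37

37


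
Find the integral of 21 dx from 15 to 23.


The integral of a constant k over [a, b] equals k * (b - a).
integral from 15 to 23 of 21 dx
= 21 * (23 - 15)
= 21 * 8
= 168

168


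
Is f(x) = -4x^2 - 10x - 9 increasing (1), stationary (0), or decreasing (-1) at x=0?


Compute f'(x) to determine behavior:
f'(x) = -8x - 10
f'(0) = -8 * 0 - 10
= 0 - 10
= -10
Since f'(0) < 0, the function is decreasing (-1)

-1


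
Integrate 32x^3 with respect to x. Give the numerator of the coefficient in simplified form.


Apply the power rule for integration:
integral of ax^n dx = a/(n+1) * x^(n+1) + C
integral of 32x^3 dx
= 32/4 * x^4 + C
= 8 * x^4 + C
The coefficient in lowest terms is 8 = 8/1, so its numerator is 8

8


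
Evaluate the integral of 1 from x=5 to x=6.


The integral of a constant k over [a, b] equals k * (b - a).
integral from 5 to 6 of 1 dx
= 1 * (6 - 5)
= 1 * 1
= 1

1


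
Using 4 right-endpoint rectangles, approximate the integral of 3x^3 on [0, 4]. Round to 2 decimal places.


Right Riemann sum uses right endpoints of each subinterval.
Interval: [0, 4], n = 4
dx = (4 - 0) / 4 = 1
Right endpoints: [1, 2, 3, 4]
f values: [3, 24, 81, 192]
Sum = dx * (sum of f values)
= 1 * 300
= 300 = 300.00

300.00


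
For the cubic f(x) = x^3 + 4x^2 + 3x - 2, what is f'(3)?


Differentiate f(x) = x^3 + 4x^2 + 3x - 2 term by term:
f'(x) = 3x^2 + 8x + 3
Substitute x = 3:
f'(3) = 3 * 3^2 + 8 * 3 + 3
= 27 + 24 + 3
= 54

54


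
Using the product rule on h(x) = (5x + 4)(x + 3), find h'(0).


Let u(x) = 5x + 4 and v(x) = x + 3
u'(x) = 5
v'(x) = 1
Product rule: h'(x) = u'(x)*v(x) + u(x)*v'(x)
= 5 * (x + 3) + (5x + 4) * 1
At x = 0:
u(0) = 5 * 0 + 4 = 4
v(0) = 1 * 0 + 3 = 3
h'(0) = 5 * 3 + 4 * 1
= 15 + 4
= 19

19


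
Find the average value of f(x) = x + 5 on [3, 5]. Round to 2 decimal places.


Average value = 1/(b-a) * integral from a to b of f(x) dx
First compute the integral of x + 5:
F(x) = (1/2)x^2 + 5x
F(5) = 1/2 * 25 + 5 * 5 = 75/2
F(3) = 1/2 * 9 + 5 * 3 = 39/2
Integral = 75/2 - 39/2 = 18
Average = 18 / (5 - 3) = 18 / 2
= 9 = 9.00

9.00


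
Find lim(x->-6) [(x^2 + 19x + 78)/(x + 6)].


Direct substitution gives 0/0, so we factor the numerator.
Factor: (x^2 + 19x + 78) = (x + 6)(x + 13)
Cancel the common factor (x + 6):
(x^2 + 19x + 78)/(x + 6) = (x + 13)
Now substitute x = -6:
= (-6) - (-13) = 7

7


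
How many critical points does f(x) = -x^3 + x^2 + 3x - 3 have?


Find where f'(x) = 0:
f(x) = -x^3 + x^2 + 3x - 3
f'(x) = -3x^2 + 2x + 3
This is a quadratic in x. Use the discriminant to count real roots.
Discriminant = (2)^2 - 4 * (-3) * 3
= 4 - (-36)
= 40
Since discriminant > 0, f'(x) = 0 has 2 real solutions.
Number of critical points: 2

2


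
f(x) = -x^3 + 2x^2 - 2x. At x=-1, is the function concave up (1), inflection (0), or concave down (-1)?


Concavity is determined by the sign of f''(x).
f(x) = -x^3 + 2x^2 - 2x
f'(x) = -3x^2 + 4x - 2
f''(x) = -6x + 4
f''(-1) = -6 * (-1) + 4
= 6 + 4
= 10
Since f''(-1) > 0, the function is concave up (1)

1


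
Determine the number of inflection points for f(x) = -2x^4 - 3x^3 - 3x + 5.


Inflection points occur where f''(x) = 0 and concavity changes.
f(x) = -2x^4 - 3x^3 - 3x + 5
f'(x) = -8x^3 - 9x^2 - 3
f''(x) = -24x^2 - 18x
This is a quadratic in x. Use the discriminant to count real roots.
Discriminant = (-18)^2 - 4 * (-24) * 0
= 324 - 0
= 324
Since discriminant > 0, f''(x) = 0 has 2 distinct real solutions.
A quadratic with two distinct real roots changes sign at each root, so concavity changes at both.
Number of inflection points: 2

2


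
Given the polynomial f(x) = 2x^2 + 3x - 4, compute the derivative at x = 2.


Differentiate term by term using power and sum rules:
f(x) = 2x^2 + 3x - 4
f'(x) = 4x + 3
Substitute x = 2:
f'(2) = 4 * 2 + 3
= 8 + 3
= 11

11


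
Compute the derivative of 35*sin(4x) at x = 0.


Apply the chain rule to differentiate 35*sin(4x):
d/dx [35*sin(4x)]
= 35 * cos(4x) * d/dx(4x)
= 35 * 4 * cos(4x)
= 140 * cos(4x)
Evaluate at x = 0:
= 140 * cos(0)
= 140 * 1
= 140

140


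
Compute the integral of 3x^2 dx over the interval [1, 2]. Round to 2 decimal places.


Find the antiderivative of 3x^2:
F(x) = 3/3 * x^3
Apply the Fundamental Theorem of Calculus:
F(2) - F(1)
= 3/3 * 2^3 - 3/3 * 1^3
= 3/3 * (8 - 1)
= 3/3 * 7
= 7 = 7.00

7.00


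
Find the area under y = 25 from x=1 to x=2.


The area under a constant function y = 25 is a rectangle.
Width = 2 - 1 = 1
Height = 25
Area = width * height
= 1 * 25
= 25

25


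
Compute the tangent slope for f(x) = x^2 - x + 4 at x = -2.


The slope of the tangent line equals f'(x) at the point.
f(x) = x^2 - x + 4
f'(x) = 2x - 1
At x = -2:
f'(-2) = 2 * (-2) - 1
= -4 - 1
= -5

-5


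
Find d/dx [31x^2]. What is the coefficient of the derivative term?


We apply the power rule: d/dx [ax^n] = a*n * x^(n-1)
d/dx [31x^2]
= 31 * 2 * x^(2-1)
= 62x
The coefficient is 62

62


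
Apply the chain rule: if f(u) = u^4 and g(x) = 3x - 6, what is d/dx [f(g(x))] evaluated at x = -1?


Using the chain rule: (f(g(x)))' = f'(g(x)) * g'(x)
First, find g(-1):
g(-1) = 3 * (-1) - 6 = -9
Next, f'(u) = 4u^3
And g'(x) = 3
So f'(g(-1)) * g'(-1)
= 4 * (-9)^3 * 3
= 4 * (-729) * 3
= -8748

-8748


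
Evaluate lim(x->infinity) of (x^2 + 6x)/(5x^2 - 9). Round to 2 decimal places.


For limits at infinity with equal-degree polynomials,
we compare leading coefficients.
Numerator leading term: x^2
Denominator leading term: 5x^2
Divide both by x^2:
lim = (1 + 6/x) / (5 - 9/x^2)
As x -> infinity, the 1/x and 1/x^2 terms vanish:
= 1/5 = 0.20

0.20


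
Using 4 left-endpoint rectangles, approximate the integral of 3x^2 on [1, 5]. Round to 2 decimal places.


Left Riemann sum uses left endpoints of each subinterval.
Interval: [1, 5], n = 4
dx = (5 - 1) / 4 = 1
Left endpoints: [1, 2, 3, 4]
f values: [3, 12, 27, 48]
Sum = dx * (sum of f values)
= 1 * 90
= 90 = 90.00

90.00


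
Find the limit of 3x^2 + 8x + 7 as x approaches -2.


Since polynomials are continuous, we use direct substitution.
lim(x->-2) of 3x^2 + 8x + 7
= 3 * (-2)^2 + 8 * (-2) + 7
= 12 - 16 + 7
= 3

3


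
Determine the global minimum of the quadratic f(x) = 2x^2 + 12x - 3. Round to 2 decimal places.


For a quadratic f(x) = ax^2 + bx + c with a > 0, the minimum is at the vertex.
Vertex x-coordinate: x = -b/(2a)
x = -(12) / (2 * 2)
x = -12/4 = -3
Substitute back to find the minimum value:
f(-3) = 2 * (-3)^2 + 12 * (-3) - 3
= 18 - 36 - 3
= -21 = -21.00

-21.00


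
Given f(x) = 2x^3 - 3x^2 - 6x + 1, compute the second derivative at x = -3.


First derivative:
f'(x) = 6x^2 - 6x - 6
Second derivative:
f''(x) = 12x - 6
Substitute x = -3:
f''(-3) = 12 * (-3) - 6
= -36 - 6
= -42

-42


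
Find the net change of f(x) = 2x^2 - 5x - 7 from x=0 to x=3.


Net change = f(b) - f(a)
f(x) = 2x^2 - 5x - 7
Compute f(3):
f(3) = 2 * 3^2 - 5 * 3 - 7
= 18 - 15 - 7
= -4
Compute f(0):
f(0) = 2 * 0^2 - 5 * 0 - 7
= 0 + 0 - 7
= -7
Net change = -4 - (-7) = 3

3


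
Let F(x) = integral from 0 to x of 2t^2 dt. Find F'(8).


By the Fundamental Theorem of Calculus (Part 1):
If F(x) = integral from 0 to x of f(t) dt, then F'(x) = f(x)
Here f(t) = 2t^2
So F'(x) = 2x^2
Evaluate at x = 8:
F'(8) = 2 * 8^2
= 2 * 64
= 128

128


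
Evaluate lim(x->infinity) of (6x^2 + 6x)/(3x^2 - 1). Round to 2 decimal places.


For limits at infinity with equal-degree polynomials,
we compare leading coefficients.
Numerator leading term: 6x^2
Denominator leading term: 3x^2
Divide both by x^2:
lim = (6 + 6/x) / (3 - 1/x^2)
As x -> infinity, the 1/x and 1/x^2 terms vanish:
= 6/3 = 2 = 2.00

2.00


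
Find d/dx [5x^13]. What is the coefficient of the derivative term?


We apply the power rule: d/dx [ax^n] = a*n * x^(n-1)
d/dx [5x^13]
= 5 * 13 * x^(13-1)
= 65x^12
The coefficient is 65

65


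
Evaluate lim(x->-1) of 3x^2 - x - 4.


Since polynomials are continuous, we use direct substitution.
lim(x->-1) of 3x^2 - x - 4
= 3 * (-1)^2 - 1 * (-1) - 4
= 3 + 1 - 4
= 0

0


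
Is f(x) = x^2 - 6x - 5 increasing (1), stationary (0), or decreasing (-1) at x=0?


Compute f'(x) to determine behavior:
f'(x) = 2x - 6
f'(0) = 2 * 0 - 6
= 0 - 6
= -6
Since f'(0) < 0, the function is decreasing (-1)

-1


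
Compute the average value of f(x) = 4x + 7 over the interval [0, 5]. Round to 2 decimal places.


Average value = 1/(b-a) * integral from a to b of f(x) dx
First compute the integral of 4x + 7:
F(x) = 2x^2 + 7x
F(5) = 2 * 25 + 7 * 5 = 85
F(0) = 2 * 0 + 7 * 0 = 0
Integral = 85 - 0 = 85
Average = 85 / (5 - 0) = 85 / 5
= 17 = 17.00

17.00


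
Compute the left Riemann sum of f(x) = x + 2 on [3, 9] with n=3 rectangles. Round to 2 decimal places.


Left Riemann sum uses left endpoints of each subinterval.
Interval: [3, 9], n = 3
dx = (9 - 3) / 3 = 2
Left endpoints: [3, 5, 7]
f values: [5, 7, 9]
Sum = dx * (sum of f values)
= 2 * 21
= 42 = 42.00

42.00


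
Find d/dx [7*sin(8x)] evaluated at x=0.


Apply the chain rule to differentiate 7*sin(8x):
d/dx [7*sin(8x)]
= 7 * cos(8x) * d/dx(8x)
= 7 * 8 * cos(8x)
= 56 * cos(8x)
Evaluate at x = 0:
= 56 * cos(0)
= 56 * 1
= 56

56


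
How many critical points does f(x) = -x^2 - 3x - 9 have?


Find where f'(x) = 0:
f'(x) = -2x - 3
Set f'(x) = 0:
-2x - 3 = 0
x = 3 / (-2) = -3/2
This is a linear equation in x, so there is exactly one solution.
Number of critical points: 1

1


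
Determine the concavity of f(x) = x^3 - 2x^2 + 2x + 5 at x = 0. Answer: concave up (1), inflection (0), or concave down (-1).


Concavity is determined by the sign of f''(x).
f(x) = x^3 - 2x^2 + 2x + 5
f'(x) = 3x^2 - 4x + 2
f''(x) = 6x - 4
f''(0) = 6 * 0 - 4
= 0 - 4
= -4
Since f''(0) < 0, the function is concave down (-1)

-1


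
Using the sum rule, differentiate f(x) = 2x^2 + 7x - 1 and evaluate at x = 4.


Differentiate term by term using power and sum rules:
f(x) = 2x^2 + 7x - 1
f'(x) = 4x + 7
Substitute x = 4:
f'(4) = 4 * 4 + 7
= 16 + 7
= 23

23


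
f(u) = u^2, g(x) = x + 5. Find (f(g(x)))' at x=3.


Using the chain rule: (f(g(x)))' = f'(g(x)) * g'(x)
First, find g(3):
g(3) = 1 * 3 + 5 = 8
Next, f'(u) = 2u
And g'(x) = 1
So f'(g(3)) * g'(3)
= 2 * 8 * 1
= 16

16


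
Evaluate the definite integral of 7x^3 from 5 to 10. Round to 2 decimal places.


Find the antiderivative of 7x^3:
F(x) = 7/4 * x^4
Apply the Fundamental Theorem of Calculus:
F(10) - F(5)
= 7/4 * 10^4 - 7/4 * 5^4
= 7/4 * (10000 - 625)
= 7/4 * 9375
= 65625/4 = 16406.25

16406.25


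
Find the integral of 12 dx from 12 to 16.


The integral of a constant k over [a, b] equals k * (b - a).
integral from 12 to 16 of 12 dx
= 12 * (16 - 12)
= 12 * 4
= 48

48


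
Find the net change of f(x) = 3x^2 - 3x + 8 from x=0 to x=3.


Net change = f(b) - f(a)
f(x) = 3x^2 - 3x + 8
Compute f(3):
f(3) = 3 * 3^2 - 3 * 3 + 8
= 27 - 9 + 8
= 26
Compute f(0):
f(0) = 3 * 0^2 - 3 * 0 + 8
= 0 + 0 + 8
= 8
Net change = 26 - 8 = 18

18


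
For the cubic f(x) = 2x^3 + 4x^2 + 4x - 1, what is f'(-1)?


Differentiate f(x) = 2x^3 + 4x^2 + 4x - 1 term by term:
f'(x) = 6x^2 + 8x + 4
Substitute x = -1:
f'(-1) = 6 * (-1)^2 + 8 * (-1) + 4
= 6 - 8 + 4
= 2

2


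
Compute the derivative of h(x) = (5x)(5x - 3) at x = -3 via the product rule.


Let u(x) = 5x and v(x) = 5x - 3
u'(x) = 5
v'(x) = 5
Product rule: h'(x) = u'(x)*v(x) + u(x)*v'(x)
= 5 * (5x - 3) + (5x) * 5
At x = -3:
u(-3) = 5 * (-3) + 0 = -15
v(-3) = 5 * (-3) - 3 = -18
h'(-3) = 5 * (-18) + (-15) * 5
= -90 - 75
= -165

-165


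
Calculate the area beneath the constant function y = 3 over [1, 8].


The area under a constant function y = 3 is a rectangle.
Width = 8 - 1 = 7
Height = 3
Area = width * height
= 7 * 3
= 21

21


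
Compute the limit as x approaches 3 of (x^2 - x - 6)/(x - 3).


Direct substitution gives 0/0, so we factor the numerator.
Factor: (x^2 - x - 6) = (x - 3)(x + 2)
Cancel the common factor (x - 3):
(x^2 - x - 6)/(x - 3) = (x + 2)
Now substitute x = 3:
= (3) - (-2) = 5

5


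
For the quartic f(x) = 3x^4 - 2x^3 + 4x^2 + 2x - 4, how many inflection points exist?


Inflection points occur where f''(x) = 0 and concavity changes.
f(x) = 3x^4 - 2x^3 + 4x^2 + 2x - 4
f'(x) = 12x^3 - 6x^2 + 8x + 2
f''(x) = 36x^2 - 12x + 8
This is a quadratic in x. Use the discriminant to count real roots.
Discriminant = (-12)^2 - 4 * 36 * 8
= 144 - 1152
= -1008
Since discriminant < 0, f''(x) = 0 has no real solutions.
Number of inflection points: 0

0


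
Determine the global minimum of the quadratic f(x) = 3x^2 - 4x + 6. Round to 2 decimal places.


For a quadratic f(x) = ax^2 + bx + c with a > 0, the minimum is at the vertex.
Vertex x-coordinate: x = -b/(2a)
x = -(-4) / (2 * 3)
x = 4/6 = 2/3
Substitute back to find the minimum value:
f(2/3) = 3 * (2/3)^2 - 4 * (2/3) + 6
= 4/3 - 8/3 + 6
= 14/3 ≈ 4.67

4.67


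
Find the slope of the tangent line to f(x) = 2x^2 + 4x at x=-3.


The slope of the tangent line equals f'(x) at the point.
f(x) = 2x^2 + 4x
f'(x) = 4x + 4
At x = -3:
f'(-3) = 4 * (-3) + 4
= -12 + 4
= -8

-8


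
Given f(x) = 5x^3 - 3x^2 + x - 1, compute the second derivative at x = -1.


First derivative:
f'(x) = 15x^2 - 6x + 1
Second derivative:
f''(x) = 30x - 6
Substitute x = -1:
f''(-1) = 30 * (-1) - 6
= -30 - 6
= -36

-36


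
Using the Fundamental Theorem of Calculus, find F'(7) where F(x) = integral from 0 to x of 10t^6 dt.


By the Fundamental Theorem of Calculus (Part 1):
If F(x) = integral from 0 to x of f(t) dt, then F'(x) = f(x)
Here f(t) = 10t^6
So F'(x) = 10x^6
Evaluate at x = 7:
F'(7) = 10 * 7^6
= 10 * 117649
= 1176490

1176490


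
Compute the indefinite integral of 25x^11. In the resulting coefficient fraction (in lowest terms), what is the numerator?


Apply the power rule for integration:
integral of ax^n dx = a/(n+1) * x^(n+1) + C
integral of 25x^11 dx
= 25/12 * x^12 + C
The coefficient in lowest terms is 25/12, and its numerator is 25

25


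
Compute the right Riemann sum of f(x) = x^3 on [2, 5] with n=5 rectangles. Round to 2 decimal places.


Right Riemann sum uses right endpoints of each subinterval.
Interval: [2, 5], n = 5
dx = (5 - 2) / 5 = 3/5
Right endpoints: [13/5, 16/5, 19/5, 22/5, 5]
f values: [2197/125, 4096/125, 6859/125, 10648/125, 125]
Sum = dx * (sum of f values)
= 3/5 * 1577/5
= 4731/25 = 189.24

189.24


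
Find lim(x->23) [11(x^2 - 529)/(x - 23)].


Direct substitution gives 0/0, so we factor the numerator.
Factor: 11(x^2 - 529) = 11 * (x - 23)(x + 23)
Cancel the common factor (x - 23):
11(x^2 - 529)/(x - 23) = 11 * (x + 23)
Now substitute x = 23:
= 11 * (23 + 23) = 506

506


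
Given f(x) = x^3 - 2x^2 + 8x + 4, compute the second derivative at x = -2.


First derivative:
f'(x) = 3x^2 - 4x + 8
Second derivative:
f''(x) = 6x - 4
Substitute x = -2:
f''(-2) = 6 * (-2) - 4
= -12 - 4
= -16

-16


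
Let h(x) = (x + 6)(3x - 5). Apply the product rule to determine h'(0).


Let u(x) = x + 6 and v(x) = 3x - 5
u'(x) = 1
v'(x) = 3
Product rule: h'(x) = u'(x)*v(x) + u(x)*v'(x)
= 1 * (3x - 5) + (x + 6) * 3
At x = 0:
u(0) = 1 * 0 + 6 = 6
v(0) = 3 * 0 - 5 = -5
h'(0) = 1 * (-5) + 6 * 3
= -5 + 18
= 13

13


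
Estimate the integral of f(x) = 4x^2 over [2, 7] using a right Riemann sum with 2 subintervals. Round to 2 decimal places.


Right Riemann sum uses right endpoints of each subinterval.
Interval: [2, 7], n = 2
dx = (7 - 2) / 2 = 5/2
Right endpoints: [9/2, 7]
f values: [81, 196]
Sum = dx * (sum of f values)
= 5/2 * 277
= 1385/2 = 692.50

692.50


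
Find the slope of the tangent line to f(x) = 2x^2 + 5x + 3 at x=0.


The slope of the tangent line equals f'(x) at the point.
f(x) = 2x^2 + 5x + 3
f'(x) = 4x + 5
At x = 0:
f'(0) = 4 * 0 + 5
= 0 + 5
= 5

5


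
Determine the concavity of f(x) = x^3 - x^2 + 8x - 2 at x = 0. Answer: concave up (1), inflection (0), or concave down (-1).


Concavity is determined by the sign of f''(x).
f(x) = x^3 - x^2 + 8x - 2
f'(x) = 3x^2 - 2x + 8
f''(x) = 6x - 2
f''(0) = 6 * 0 - 2
= 0 - 2
= -2
Since f''(0) < 0, the function is concave down (-1)

-1


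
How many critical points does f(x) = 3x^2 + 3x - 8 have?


Find where f'(x) = 0:
f'(x) = 6x + 3
Set f'(x) = 0:
6x + 3 = 0
x = -3 / 6 = -1/2
This is a linear equation in x, so there is exactly one solution.
Number of critical points: 1

1


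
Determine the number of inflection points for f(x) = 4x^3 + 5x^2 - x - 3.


Inflection points occur where f''(x) = 0 and concavity changes.
f(x) = 4x^3 + 5x^2 - x - 3
f'(x) = 12x^2 + 10x - 1
f''(x) = 24x + 10
Set f''(x) = 0:
24x + 10 = 0
x = -10 / 24 = -5/12
Since f''(x) is linear (degree 1), it changes sign at this point.
Therefore there is exactly 1 inflection point.

1


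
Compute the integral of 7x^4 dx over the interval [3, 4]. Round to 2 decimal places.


Find the antiderivative of 7x^4:
F(x) = 7/5 * x^5
Apply the Fundamental Theorem of Calculus:
F(4) - F(3)
= 7/5 * 4^5 - 7/5 * 3^5
= 7/5 * (1024 - 243)
= 7/5 * 781
= 5467/5 = 1093.40

1093.40


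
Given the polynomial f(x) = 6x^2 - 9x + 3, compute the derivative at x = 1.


Differentiate term by term using power and sum rules:
f(x) = 6x^2 - 9x + 3
f'(x) = 12x - 9
Substitute x = 1:
f'(1) = 12 * 1 - 9
= 12 - 9
= 3

3


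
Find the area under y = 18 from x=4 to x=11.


The area under a constant function y = 18 is a rectangle.
Width = 11 - 4 = 7
Height = 18
Area = width * height
= 7 * 18
= 126

126


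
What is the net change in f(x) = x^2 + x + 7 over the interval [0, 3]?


Net change = f(b) - f(a)
f(x) = x^2 + x + 7
Compute f(3):
f(3) = 1 * 3^2 + 1 * 3 + 7
= 9 + 3 + 7
= 19
Compute f(0):
f(0) = 1 * 0^2 + 1 * 0 + 7
= 0 + 0 + 7
= 7
Net change = 19 - 7 = 12

12


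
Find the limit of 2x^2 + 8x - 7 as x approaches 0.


Since polynomials are continuous, we use direct substitution.
lim(x->0) of 2x^2 + 8x - 7
= 2 * 0^2 + 8 * 0 - 7
= 0 + 0 - 7
= -7

-7


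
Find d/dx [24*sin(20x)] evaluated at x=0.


Apply the chain rule to differentiate 24*sin(20x):
d/dx [24*sin(20x)]
= 24 * cos(20x) * d/dx(20x)
= 24 * 20 * cos(20x)
= 480 * cos(20x)
Evaluate at x = 0:
= 480 * cos(0)
= 480 * 1
= 480

480


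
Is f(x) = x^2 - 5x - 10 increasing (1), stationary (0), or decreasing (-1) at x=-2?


Compute f'(x) to determine behavior:
f'(x) = 2x - 5
f'(-2) = 2 * (-2) - 5
= -4 - 5
= -9
Since f'(-2) < 0, the function is decreasing (-1)

-1


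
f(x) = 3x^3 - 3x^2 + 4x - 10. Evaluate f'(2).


Differentiate f(x) = 3x^3 - 3x^2 + 4x - 10 term by term:
f'(x) = 9x^2 - 6x + 4
Substitute x = 2:
f'(2) = 9 * 2^2 - 6 * 2 + 4
= 36 - 12 + 4
= 28

28


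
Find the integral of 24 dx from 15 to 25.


The integral of a constant k over [a, b] equals k * (b - a).
integral from 15 to 25 of 24 dx
= 24 * (25 - 15)
= 24 * 10
= 240

240


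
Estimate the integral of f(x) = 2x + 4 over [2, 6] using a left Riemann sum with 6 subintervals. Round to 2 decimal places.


Left Riemann sum uses left endpoints of each subinterval.
Interval: [2, 6], n = 6
dx = (6 - 2) / 6 = 2/3
Left endpoints: [2, 8/3, 10/3, 4, 14/3, 16/3]
f values: [8, 28/3, 32/3, 12, 40/3, 44/3]
Sum = dx * (sum of f values)
= 2/3 * 68
= 136/3 ≈ 45.33

45.33


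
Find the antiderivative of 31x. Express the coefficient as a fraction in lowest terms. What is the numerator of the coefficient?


Apply the power rule for integration:
integral of ax^n dx = a/(n+1) * x^(n+1) + C
integral of 31x dx
= 31/2 * x^2 + C
The coefficient in lowest terms is 31/2, and its numerator is 31

31


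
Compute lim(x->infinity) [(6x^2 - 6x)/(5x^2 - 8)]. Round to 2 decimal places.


For limits at infinity with equal-degree polynomials,
we compare leading coefficients.
Numerator leading term: 6x^2
Denominator leading term: 5x^2
Divide both by x^2:
lim = (6 - 6/x) / (5 - 8/x^2)
As x -> infinity, the 1/x and 1/x^2 terms vanish:
= 6/5 = 1.20

1.20


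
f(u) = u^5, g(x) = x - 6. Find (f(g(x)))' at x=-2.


Using the chain rule: (f(g(x)))' = f'(g(x)) * g'(x)
First, find g(-2):
g(-2) = 1 * (-2) - 6 = -8
Next, f'(u) = 5u^4
And g'(x) = 1
So f'(g(-2)) * g'(-2)
= 5 * (-8)^4 * 1
= 5 * 4096 * 1
= 20480

20480


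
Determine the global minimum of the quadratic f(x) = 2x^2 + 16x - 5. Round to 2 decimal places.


For a quadratic f(x) = ax^2 + bx + c with a > 0, the minimum is at the vertex.
Vertex x-coordinate: x = -b/(2a)
x = -(16) / (2 * 2)
x = -16/4 = -4
Substitute back to find the minimum value:
f(-4) = 2 * (-4)^2 + 16 * (-4) - 5
= 32 - 64 - 5
= -37 = -37.00

-37.00


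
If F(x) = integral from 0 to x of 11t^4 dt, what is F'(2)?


By the Fundamental Theorem of Calculus (Part 1):
If F(x) = integral from 0 to x of f(t) dt, then F'(x) = f(x)
Here f(t) = 11t^4
So F'(x) = 11x^4
Evaluate at x = 2:
F'(2) = 11 * 2^4
= 11 * 16
= 176

176


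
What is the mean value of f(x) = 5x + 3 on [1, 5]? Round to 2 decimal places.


Average value = 1/(b-a) * integral from a to b of f(x) dx
First compute the integral of 5x + 3:
F(x) = (5/2)x^2 + 3x
F(5) = 5/2 * 25 + 3 * 5 = 155/2
F(1) = 5/2 * 1 + 3 * 1 = 11/2
Integral = 155/2 - 11/2 = 72
Average = 72 / (5 - 1) = 72 / 4
= 18 = 18.00

18.00
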